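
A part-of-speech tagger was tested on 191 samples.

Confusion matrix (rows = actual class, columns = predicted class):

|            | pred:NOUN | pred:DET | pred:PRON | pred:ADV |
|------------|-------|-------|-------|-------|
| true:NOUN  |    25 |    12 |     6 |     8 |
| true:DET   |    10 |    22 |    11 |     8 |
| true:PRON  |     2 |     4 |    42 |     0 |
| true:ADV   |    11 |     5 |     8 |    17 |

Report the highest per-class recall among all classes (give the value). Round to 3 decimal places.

Per-class recall (TP/(TP+FN)):
  NOUN: TP=25, FN=12+6+8=26 → 25/51 = 0.4902
  DET: TP=22, FN=10+11+8=29 → 22/51 = 0.4314
  PRON: TP=42, FN=2+4+0=6 → 42/48 = 0.8750
  ADV: TP=17, FN=11+5+8=24 → 17/41 = 0.4146
Highest is class 'PRON' with recall = 0.875.

0.875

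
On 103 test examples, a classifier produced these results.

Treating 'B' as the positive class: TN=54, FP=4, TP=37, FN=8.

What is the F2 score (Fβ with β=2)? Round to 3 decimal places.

Fβ = (1+β²)·TP / ((1+β²)·TP + β²·FN + FP), with β²=4
= 5·37 / (5·37 + 4·8 + 4) = 0.837

0.837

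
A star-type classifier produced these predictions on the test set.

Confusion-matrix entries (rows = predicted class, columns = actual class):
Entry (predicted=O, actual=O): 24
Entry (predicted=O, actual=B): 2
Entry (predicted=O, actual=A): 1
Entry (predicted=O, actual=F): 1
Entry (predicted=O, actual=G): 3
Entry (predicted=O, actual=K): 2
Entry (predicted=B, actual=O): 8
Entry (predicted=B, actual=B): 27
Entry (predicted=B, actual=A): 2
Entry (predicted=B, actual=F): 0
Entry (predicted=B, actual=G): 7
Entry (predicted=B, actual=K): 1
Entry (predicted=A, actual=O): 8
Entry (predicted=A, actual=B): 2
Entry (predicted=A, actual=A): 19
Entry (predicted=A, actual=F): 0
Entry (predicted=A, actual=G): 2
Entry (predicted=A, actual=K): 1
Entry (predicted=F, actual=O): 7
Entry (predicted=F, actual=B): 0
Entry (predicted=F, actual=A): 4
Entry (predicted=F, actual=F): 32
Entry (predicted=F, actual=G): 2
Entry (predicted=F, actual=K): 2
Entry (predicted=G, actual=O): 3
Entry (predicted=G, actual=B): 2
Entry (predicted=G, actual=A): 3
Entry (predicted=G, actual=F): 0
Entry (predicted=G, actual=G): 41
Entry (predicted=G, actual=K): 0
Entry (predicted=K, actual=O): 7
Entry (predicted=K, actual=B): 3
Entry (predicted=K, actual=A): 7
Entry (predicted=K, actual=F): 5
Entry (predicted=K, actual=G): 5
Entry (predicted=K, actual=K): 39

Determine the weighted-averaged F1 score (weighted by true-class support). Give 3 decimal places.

0.661

Per-class F1 score (2·TP/(2·TP+FP+FN)):
  O: TP=24, FP=2+1+1+3+2=9, FN=8+8+7+3+7=33 → 48/90 = 0.5333
  B: TP=27, FP=8+2+0+7+1=18, FN=2+2+0+2+3=9 → 54/81 = 0.6667
  A: TP=19, FP=8+2+0+2+1=13, FN=1+2+4+3+7=17 → 38/68 = 0.5588
  F: TP=32, FP=7+0+4+2+2=15, FN=1+0+0+0+5=6 → 64/85 = 0.7529
  G: TP=41, FP=3+2+3+0+0=8, FN=3+7+2+2+5=19 → 82/109 = 0.7523
  K: TP=39, FP=7+3+7+5+5=27, FN=2+1+1+2+0=6 → 78/111 = 0.7027
Weighted-F1 score = Σ (supportᵢ/N)·F1 scoreᵢ with N=272: (57/272)·0.5333 + (36/272)·0.6667 + (36/272)·0.5588 + (38/272)·0.7529 + (60/272)·0.7523 + (45/272)·0.7027 = 0.661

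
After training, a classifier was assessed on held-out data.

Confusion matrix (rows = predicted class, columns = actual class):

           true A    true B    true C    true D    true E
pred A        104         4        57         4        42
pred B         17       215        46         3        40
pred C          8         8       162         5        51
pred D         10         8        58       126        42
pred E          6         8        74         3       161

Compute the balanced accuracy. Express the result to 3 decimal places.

Balanced accuracy = mean of per-class recall.
  A: recall = 104/145 = 0.7172
  B: recall = 215/243 = 0.8848
  C: recall = 162/397 = 0.4081
  D: recall = 126/141 = 0.8936
  E: recall = 161/336 = 0.4792
Mean = (0.7172 + 0.8848 + 0.4081 + 0.8936 + 0.4792) / 5 = 0.677

0.677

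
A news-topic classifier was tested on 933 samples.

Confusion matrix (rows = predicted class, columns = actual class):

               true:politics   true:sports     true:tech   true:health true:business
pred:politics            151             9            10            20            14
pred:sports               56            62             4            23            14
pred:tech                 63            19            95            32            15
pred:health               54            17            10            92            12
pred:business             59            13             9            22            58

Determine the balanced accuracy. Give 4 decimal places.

Balanced accuracy = mean of per-class recall.
  politics: recall = 151/383 = 0.39426
  sports: recall = 62/120 = 0.51667
  tech: recall = 95/128 = 0.74219
  health: recall = 92/189 = 0.48677
  business: recall = 58/113 = 0.51327
Mean = (0.39426 + 0.51667 + 0.74219 + 0.48677 + 0.51327) / 5 = 0.5306

0.5306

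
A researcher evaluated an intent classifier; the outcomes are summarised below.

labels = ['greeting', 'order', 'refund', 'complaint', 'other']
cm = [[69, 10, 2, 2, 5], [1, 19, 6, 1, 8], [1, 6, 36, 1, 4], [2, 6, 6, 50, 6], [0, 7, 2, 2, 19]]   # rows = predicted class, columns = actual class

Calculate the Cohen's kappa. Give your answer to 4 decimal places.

Observed agreement pₒ = trace/N = 193/271 = 0.71218
Expected agreement pₑ = Σ (rowᵢ·colᵢ)/N² = (73·88 + 48·35 + 52·48 + 56·70 + 42·30)/271² = 0.21487
κ = (pₒ − pₑ)/(1 − pₑ) = (0.71218 − 0.21487)/(1 − 0.21487) = 0.6334

0.6334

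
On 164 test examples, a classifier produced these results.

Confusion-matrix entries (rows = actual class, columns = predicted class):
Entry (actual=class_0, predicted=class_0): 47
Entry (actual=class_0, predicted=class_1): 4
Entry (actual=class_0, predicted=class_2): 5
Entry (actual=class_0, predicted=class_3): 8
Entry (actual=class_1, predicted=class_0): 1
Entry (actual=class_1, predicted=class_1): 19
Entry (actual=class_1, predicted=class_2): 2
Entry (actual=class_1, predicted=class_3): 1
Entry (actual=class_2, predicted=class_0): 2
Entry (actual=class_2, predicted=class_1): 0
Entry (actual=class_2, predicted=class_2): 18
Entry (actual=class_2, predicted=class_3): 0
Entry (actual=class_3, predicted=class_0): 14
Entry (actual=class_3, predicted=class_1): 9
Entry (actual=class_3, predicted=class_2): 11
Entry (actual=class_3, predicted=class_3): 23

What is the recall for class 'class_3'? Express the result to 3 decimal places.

Treat 'class_3' as positive and all other classes as negative.
recall = TP/(TP+FN).
class_3: TP=23, FN=14+9+11=34 → 23/57 = 0.4035

0.404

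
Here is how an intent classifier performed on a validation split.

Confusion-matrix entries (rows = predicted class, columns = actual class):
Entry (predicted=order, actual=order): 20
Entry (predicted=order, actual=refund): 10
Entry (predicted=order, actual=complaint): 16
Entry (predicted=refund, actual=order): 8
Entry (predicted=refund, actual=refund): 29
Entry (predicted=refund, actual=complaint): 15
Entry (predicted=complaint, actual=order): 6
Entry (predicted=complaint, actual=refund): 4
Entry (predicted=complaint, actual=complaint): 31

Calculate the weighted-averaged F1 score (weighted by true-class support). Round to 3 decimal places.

Per-class F1 score (2·TP/(2·TP+FP+FN)):
  order: TP=20, FP=10+16=26, FN=8+6=14 → 40/80 = 0.5000
  refund: TP=29, FP=8+15=23, FN=10+4=14 → 58/95 = 0.6105
  complaint: TP=31, FP=6+4=10, FN=16+15=31 → 62/103 = 0.6019
Weighted-F1 score = Σ (supportᵢ/N)·F1 scoreᵢ with N=139: (34/139)·0.5000 + (43/139)·0.6105 + (62/139)·0.6019 = 0.580

0.580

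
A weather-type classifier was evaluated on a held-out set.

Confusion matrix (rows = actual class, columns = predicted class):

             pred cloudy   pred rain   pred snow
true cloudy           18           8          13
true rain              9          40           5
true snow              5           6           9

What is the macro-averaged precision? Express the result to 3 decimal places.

0.546

Per-class precision (TP/(TP+FP)):
  cloudy: TP=18, FP=9+5=14 → 18/32 = 0.5625
  rain: TP=40, FP=8+6=14 → 40/54 = 0.7407
  snow: TP=9, FP=13+5=18 → 9/27 = 0.3333
Macro-precision = mean = (0.5625 + 0.7407 + 0.3333) / 3 = 0.546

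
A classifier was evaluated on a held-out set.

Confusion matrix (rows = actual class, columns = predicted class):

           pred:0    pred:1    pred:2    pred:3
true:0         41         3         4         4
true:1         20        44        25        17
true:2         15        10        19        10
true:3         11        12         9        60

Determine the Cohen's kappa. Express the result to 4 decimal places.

0.3843

Observed agreement pₒ = trace/N = 164/304 = 0.53947
Expected agreement pₑ = Σ (rowᵢ·colᵢ)/N² = (52·87 + 106·69 + 54·57 + 92·91)/304² = 0.25199
κ = (pₒ − pₑ)/(1 − pₑ) = (0.53947 − 0.25199)/(1 − 0.25199) = 0.3843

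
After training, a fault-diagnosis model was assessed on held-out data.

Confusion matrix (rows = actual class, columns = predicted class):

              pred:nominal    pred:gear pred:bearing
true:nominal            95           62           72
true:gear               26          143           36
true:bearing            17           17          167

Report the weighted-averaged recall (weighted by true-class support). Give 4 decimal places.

0.6378

Per-class recall (TP/(TP+FN)):
  nominal: TP=95, FN=62+72=134 → 95/229 = 0.41485
  gear: TP=143, FN=26+36=62 → 143/205 = 0.69756
  bearing: TP=167, FN=17+17=34 → 167/201 = 0.83085
Weighted-recall = Σ (supportᵢ/N)·recallᵢ with N=635: (229/635)·0.41485 + (205/635)·0.69756 + (201/635)·0.83085 = 0.6378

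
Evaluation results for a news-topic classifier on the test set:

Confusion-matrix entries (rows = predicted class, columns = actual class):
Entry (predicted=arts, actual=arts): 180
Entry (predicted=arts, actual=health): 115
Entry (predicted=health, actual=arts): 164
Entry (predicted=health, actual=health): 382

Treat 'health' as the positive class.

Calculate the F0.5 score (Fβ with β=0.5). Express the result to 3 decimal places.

0.712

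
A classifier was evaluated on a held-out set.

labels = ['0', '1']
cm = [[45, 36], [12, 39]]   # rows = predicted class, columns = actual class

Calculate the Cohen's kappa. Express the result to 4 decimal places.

Observed agreement pₒ = trace/N = 84/132 = 0.63636
Expected agreement pₑ = Σ (rowᵢ·colᵢ)/N² = (57·81 + 75·51)/132² = 0.48450
κ = (pₒ − pₑ)/(1 − pₑ) = (0.63636 − 0.48450)/(1 − 0.48450) = 0.2946

0.2946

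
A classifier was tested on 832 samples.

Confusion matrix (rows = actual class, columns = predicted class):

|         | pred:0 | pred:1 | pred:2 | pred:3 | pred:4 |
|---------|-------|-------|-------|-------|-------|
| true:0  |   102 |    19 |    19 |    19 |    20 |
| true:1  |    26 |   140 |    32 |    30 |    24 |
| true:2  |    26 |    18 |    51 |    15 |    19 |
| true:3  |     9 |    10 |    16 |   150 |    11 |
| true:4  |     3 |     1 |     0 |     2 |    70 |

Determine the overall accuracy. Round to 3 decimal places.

0.617

Accuracy = trace / total = (102+140+51+150+70=513) / 832 = 513/832 = 0.617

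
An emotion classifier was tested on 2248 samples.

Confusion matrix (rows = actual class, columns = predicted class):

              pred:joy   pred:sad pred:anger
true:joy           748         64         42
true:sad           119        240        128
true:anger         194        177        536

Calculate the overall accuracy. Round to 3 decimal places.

0.678

Accuracy = trace / total = (748+240+536=1524) / 2248 = 1524/2248 = 0.678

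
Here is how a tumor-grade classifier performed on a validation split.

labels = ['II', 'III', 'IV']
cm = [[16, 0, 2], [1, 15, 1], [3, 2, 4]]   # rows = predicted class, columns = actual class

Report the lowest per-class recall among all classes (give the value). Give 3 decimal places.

Per-class recall (TP/(TP+FN)):
  II: TP=16, FN=1+3=4 → 16/20 = 0.8000
  III: TP=15, FN=0+2=2 → 15/17 = 0.8824
  IV: TP=4, FN=2+1=3 → 4/7 = 0.5714
Lowest is class 'IV' with recall = 0.571.

0.571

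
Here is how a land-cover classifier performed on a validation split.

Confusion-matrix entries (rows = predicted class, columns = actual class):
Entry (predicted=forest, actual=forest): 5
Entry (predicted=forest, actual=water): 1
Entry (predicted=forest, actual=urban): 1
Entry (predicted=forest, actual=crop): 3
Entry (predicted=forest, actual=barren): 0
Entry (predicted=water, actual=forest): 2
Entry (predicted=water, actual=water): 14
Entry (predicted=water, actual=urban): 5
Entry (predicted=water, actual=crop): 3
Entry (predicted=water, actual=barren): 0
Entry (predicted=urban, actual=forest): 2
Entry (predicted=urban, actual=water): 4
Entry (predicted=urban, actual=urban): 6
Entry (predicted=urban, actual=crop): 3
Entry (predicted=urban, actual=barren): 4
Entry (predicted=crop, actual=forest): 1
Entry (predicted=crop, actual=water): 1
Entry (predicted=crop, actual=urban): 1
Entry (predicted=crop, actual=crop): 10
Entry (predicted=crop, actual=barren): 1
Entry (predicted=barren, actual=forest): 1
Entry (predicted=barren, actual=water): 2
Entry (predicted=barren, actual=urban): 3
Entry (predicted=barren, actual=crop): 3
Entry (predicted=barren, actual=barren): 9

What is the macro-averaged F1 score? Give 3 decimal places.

0.509

Per-class F1 score (2·TP/(2·TP+FP+FN)):
  forest: TP=5, FP=1+1+3+0=5, FN=2+2+1+1=6 → 10/21 = 0.4762
  water: TP=14, FP=2+5+3+0=10, FN=1+4+1+2=8 → 28/46 = 0.6087
  urban: TP=6, FP=2+4+3+4=13, FN=1+5+1+3=10 → 12/35 = 0.3429
  crop: TP=10, FP=1+1+1+1=4, FN=3+3+3+3=12 → 20/36 = 0.5556
  barren: TP=9, FP=1+2+3+3=9, FN=0+0+4+1=5 → 18/32 = 0.5625
Macro-F1 score = mean = (0.4762 + 0.6087 + 0.3429 + 0.5556 + 0.5625) / 5 = 0.509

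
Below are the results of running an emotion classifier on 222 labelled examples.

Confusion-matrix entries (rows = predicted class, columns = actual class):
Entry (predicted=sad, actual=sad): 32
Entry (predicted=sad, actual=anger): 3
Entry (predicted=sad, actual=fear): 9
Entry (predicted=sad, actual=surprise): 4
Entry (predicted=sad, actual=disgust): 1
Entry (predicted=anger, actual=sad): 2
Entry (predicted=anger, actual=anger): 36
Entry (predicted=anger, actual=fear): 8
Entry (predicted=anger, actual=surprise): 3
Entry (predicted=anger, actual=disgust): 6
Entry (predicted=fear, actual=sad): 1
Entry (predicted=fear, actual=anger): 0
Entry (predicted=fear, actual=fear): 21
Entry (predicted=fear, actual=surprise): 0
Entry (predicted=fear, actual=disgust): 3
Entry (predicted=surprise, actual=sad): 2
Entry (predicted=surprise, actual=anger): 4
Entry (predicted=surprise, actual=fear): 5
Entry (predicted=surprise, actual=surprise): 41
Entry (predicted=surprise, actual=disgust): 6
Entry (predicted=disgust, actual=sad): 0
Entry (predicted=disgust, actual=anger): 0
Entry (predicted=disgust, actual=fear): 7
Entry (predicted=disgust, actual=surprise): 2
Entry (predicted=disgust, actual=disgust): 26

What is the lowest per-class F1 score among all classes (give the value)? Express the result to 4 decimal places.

Per-class F1 score (2·TP/(2·TP+FP+FN)):
  sad: TP=32, FP=3+9+4+1=17, FN=2+1+2+0=5 → 64/86 = 0.74419
  anger: TP=36, FP=2+8+3+6=19, FN=3+0+4+0=7 → 72/98 = 0.73469
  fear: TP=21, FP=1+0+0+3=4, FN=9+8+5+7=29 → 42/75 = 0.56000
  surprise: TP=41, FP=2+4+5+6=17, FN=4+3+0+2=9 → 82/108 = 0.75926
  disgust: TP=26, FP=0+0+7+2=9, FN=1+6+3+6=16 → 52/77 = 0.67532
Lowest is class 'fear' with F1 score = 0.5600.

0.5600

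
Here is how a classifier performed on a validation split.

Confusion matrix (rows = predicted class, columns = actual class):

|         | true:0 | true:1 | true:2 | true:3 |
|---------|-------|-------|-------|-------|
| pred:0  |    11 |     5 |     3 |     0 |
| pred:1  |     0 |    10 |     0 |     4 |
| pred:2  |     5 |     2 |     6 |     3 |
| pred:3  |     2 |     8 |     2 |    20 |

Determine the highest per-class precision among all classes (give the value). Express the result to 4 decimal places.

Per-class precision (TP/(TP+FP)):
  0: TP=11, FP=5+3+0=8 → 11/19 = 0.57895
  1: TP=10, FP=0+0+4=4 → 10/14 = 0.71429
  2: TP=6, FP=5+2+3=10 → 6/16 = 0.37500
  3: TP=20, FP=2+8+2=12 → 20/32 = 0.62500
Highest is class '1' with precision = 0.7143.

0.7143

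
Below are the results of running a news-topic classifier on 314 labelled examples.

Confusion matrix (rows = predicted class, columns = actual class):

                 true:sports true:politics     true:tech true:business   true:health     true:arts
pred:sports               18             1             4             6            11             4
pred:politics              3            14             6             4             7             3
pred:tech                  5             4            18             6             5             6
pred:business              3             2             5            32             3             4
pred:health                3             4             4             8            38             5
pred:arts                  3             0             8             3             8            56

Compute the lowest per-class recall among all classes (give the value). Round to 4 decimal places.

Per-class recall (TP/(TP+FN)):
  sports: TP=18, FN=3+5+3+3+3=17 → 18/35 = 0.51429
  politics: TP=14, FN=1+4+2+4+0=11 → 14/25 = 0.56000
  tech: TP=18, FN=4+6+5+4+8=27 → 18/45 = 0.40000
  business: TP=32, FN=6+4+6+8+3=27 → 32/59 = 0.54237
  health: TP=38, FN=11+7+5+3+8=34 → 38/72 = 0.52778
  arts: TP=56, FN=4+3+6+4+5=22 → 56/78 = 0.71795
Lowest is class 'tech' with recall = 0.4000.

0.4000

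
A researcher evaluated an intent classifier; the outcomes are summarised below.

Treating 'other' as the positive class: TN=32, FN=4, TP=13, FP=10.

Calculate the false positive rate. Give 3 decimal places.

FPR = FP/(FP+TN) = 10/(10+32) = 0.238

0.238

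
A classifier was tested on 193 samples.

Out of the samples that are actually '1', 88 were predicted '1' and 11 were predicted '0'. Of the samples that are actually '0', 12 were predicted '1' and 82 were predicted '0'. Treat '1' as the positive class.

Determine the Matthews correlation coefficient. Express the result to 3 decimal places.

MCC = (TP·TN − FP·FN) / √((TP+FP)(TP+FN)(TN+FP)(TN+FN))
Numerator = 88·82 − 12·11 = 7084
Denominator = √(100·99·94·93) = √86545800 = 9302.9995
MCC = 7084 / 9302.9995 = 0.761

0.761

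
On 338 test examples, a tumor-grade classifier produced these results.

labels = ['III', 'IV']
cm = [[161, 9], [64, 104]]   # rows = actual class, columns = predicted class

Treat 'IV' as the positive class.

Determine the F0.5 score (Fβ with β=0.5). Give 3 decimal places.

Fβ = (1+β²)·TP / ((1+β²)·TP + β²·FN + FP), with β²=1/4
= 1.25·104 / (1.25·104 + 0.25·64 + 9) = 0.839

0.839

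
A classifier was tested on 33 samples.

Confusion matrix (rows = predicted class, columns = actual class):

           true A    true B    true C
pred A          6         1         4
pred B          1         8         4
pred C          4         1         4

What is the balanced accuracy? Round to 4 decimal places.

0.5596

Balanced accuracy = mean of per-class recall.
  A: recall = 6/11 = 0.54545
  B: recall = 8/10 = 0.80000
  C: recall = 4/12 = 0.33333
Mean = (0.54545 + 0.80000 + 0.33333) / 3 = 0.5596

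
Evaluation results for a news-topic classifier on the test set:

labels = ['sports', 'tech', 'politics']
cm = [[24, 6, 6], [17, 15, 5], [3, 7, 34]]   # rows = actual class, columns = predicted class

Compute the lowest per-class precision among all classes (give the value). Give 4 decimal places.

Per-class precision (TP/(TP+FP)):
  sports: TP=24, FP=17+3=20 → 24/44 = 0.54545
  tech: TP=15, FP=6+7=13 → 15/28 = 0.53571
  politics: TP=34, FP=6+5=11 → 34/45 = 0.75556
Lowest is class 'tech' with precision = 0.5357.

0.5357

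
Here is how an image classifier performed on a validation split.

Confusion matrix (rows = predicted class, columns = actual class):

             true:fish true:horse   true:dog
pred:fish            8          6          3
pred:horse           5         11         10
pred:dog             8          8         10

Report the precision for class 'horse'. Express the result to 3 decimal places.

0.423

precision = TP/(TP+FP).
horse: TP=11, FP=5+10=15 → 11/26 = 0.4231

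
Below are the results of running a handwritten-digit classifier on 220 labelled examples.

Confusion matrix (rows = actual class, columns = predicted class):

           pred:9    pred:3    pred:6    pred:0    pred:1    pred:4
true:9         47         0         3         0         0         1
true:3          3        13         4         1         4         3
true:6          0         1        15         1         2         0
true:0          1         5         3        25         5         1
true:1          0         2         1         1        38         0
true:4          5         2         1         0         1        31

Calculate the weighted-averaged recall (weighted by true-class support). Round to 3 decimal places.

0.768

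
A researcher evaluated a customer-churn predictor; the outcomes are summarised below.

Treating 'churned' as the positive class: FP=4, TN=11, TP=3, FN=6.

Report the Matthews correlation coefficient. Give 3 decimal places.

0.071

MCC = (TP·TN − FP·FN) / √((TP+FP)(TP+FN)(TN+FP)(TN+FN))
Numerator = 3·11 − 4·6 = 9
Denominator = √(7·9·15·17) = √16065 = 126.7478
MCC = 9 / 126.7478 = 0.071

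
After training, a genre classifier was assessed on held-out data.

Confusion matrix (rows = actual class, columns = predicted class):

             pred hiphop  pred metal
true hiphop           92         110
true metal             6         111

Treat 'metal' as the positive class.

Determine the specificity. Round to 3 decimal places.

Specificity = TN/(TN+FP) = 92/(92+110) = 0.455

0.455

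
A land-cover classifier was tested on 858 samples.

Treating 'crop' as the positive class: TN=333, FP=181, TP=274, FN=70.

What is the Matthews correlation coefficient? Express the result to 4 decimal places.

0.4364

MCC = (TP·TN − FP·FN) / √((TP+FP)(TP+FN)(TN+FP)(TN+FN))
Numerator = 274·333 − 181·70 = 78572
Denominator = √(455·344·514·403) = √32421865840 = 180060.7282
MCC = 78572 / 180060.7282 = 0.4364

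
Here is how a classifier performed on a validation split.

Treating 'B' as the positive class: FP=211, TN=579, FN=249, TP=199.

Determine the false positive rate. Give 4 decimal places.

FPR = FP/(FP+TN) = 211/(211+579) = 0.2671

0.2671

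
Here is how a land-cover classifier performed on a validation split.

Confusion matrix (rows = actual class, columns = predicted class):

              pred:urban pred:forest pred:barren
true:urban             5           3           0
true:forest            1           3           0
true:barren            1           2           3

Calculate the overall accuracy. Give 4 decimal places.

0.6111

Accuracy = trace / total = (5+3+3=11) / 18 = 11/18 = 0.6111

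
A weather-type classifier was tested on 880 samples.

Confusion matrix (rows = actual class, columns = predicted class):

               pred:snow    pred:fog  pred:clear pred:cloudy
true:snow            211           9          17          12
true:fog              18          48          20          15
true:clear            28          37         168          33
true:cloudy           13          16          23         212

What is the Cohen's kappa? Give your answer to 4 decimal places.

0.6237

Observed agreement pₒ = trace/N = 639/880 = 0.72614
Expected agreement pₑ = Σ (rowᵢ·colᵢ)/N² = (249·270 + 101·110 + 266·228 + 264·272)/880² = 0.27221
κ = (pₒ − pₑ)/(1 − pₑ) = (0.72614 − 0.27221)/(1 − 0.27221) = 0.6237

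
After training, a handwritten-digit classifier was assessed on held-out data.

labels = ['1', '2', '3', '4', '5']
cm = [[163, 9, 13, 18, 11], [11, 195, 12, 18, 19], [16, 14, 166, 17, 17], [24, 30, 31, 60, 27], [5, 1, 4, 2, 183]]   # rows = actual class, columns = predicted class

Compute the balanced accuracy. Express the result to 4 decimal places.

0.7071

Balanced accuracy = mean of per-class recall.
  1: recall = 163/214 = 0.76168
  2: recall = 195/255 = 0.76471
  3: recall = 166/230 = 0.72174
  4: recall = 60/172 = 0.34884
  5: recall = 183/195 = 0.93846
Mean = (0.76168 + 0.76471 + 0.72174 + 0.34884 + 0.93846) / 5 = 0.7071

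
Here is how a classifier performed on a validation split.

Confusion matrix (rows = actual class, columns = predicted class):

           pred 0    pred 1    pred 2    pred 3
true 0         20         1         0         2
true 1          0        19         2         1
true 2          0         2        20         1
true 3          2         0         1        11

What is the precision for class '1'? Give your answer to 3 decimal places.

0.864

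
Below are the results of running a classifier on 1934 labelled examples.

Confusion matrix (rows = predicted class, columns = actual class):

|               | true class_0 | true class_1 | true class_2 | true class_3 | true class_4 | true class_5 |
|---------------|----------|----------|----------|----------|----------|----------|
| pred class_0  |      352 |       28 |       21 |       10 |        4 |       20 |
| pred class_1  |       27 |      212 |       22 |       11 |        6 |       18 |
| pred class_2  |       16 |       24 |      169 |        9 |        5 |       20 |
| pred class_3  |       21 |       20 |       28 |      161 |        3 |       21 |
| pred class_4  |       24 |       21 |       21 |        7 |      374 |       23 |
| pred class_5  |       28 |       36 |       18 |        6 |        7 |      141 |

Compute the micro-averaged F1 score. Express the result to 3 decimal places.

0.729

Micro-averaging pools counts across classes: ΣTP=1409, ΣFP=525, ΣFN=525.
Micro-F1 score = 2·TP/(2·TP+FP+FN) on pooled counts = 0.729 (equals overall accuracy in single-label multiclass).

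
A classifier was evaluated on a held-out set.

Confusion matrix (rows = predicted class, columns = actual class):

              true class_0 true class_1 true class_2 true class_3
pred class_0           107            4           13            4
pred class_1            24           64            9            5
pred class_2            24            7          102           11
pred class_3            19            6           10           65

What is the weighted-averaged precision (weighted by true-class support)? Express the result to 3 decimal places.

Per-class precision (TP/(TP+FP)):
  class_0: TP=107, FP=4+13+4=21 → 107/128 = 0.8359
  class_1: TP=64, FP=24+9+5=38 → 64/102 = 0.6275
  class_2: TP=102, FP=24+7+11=42 → 102/144 = 0.7083
  class_3: TP=65, FP=19+6+10=35 → 65/100 = 0.6500
Weighted-precision = Σ (supportᵢ/N)·precisionᵢ with N=474: (174/474)·0.8359 + (81/474)·0.6275 + (134/474)·0.7083 + (85/474)·0.6500 = 0.731

0.731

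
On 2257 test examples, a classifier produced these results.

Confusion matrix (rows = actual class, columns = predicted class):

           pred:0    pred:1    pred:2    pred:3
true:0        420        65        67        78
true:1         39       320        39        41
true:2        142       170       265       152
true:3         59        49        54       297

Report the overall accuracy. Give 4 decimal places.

Accuracy = trace / total = (420+320+265+297=1302) / 2257 = 1302/2257 = 0.5769

0.5769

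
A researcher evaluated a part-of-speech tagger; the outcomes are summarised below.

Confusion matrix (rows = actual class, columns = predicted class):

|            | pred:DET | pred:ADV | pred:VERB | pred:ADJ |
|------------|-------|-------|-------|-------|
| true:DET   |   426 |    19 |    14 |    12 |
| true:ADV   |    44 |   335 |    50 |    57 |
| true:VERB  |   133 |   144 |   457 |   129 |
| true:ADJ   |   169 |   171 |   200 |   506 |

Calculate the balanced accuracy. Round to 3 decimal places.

Balanced accuracy = mean of per-class recall.
  DET: recall = 426/471 = 0.9045
  ADV: recall = 335/486 = 0.6893
  VERB: recall = 457/863 = 0.5295
  ADJ: recall = 506/1046 = 0.4837
Mean = (0.9045 + 0.6893 + 0.5295 + 0.4837) / 4 = 0.652

0.652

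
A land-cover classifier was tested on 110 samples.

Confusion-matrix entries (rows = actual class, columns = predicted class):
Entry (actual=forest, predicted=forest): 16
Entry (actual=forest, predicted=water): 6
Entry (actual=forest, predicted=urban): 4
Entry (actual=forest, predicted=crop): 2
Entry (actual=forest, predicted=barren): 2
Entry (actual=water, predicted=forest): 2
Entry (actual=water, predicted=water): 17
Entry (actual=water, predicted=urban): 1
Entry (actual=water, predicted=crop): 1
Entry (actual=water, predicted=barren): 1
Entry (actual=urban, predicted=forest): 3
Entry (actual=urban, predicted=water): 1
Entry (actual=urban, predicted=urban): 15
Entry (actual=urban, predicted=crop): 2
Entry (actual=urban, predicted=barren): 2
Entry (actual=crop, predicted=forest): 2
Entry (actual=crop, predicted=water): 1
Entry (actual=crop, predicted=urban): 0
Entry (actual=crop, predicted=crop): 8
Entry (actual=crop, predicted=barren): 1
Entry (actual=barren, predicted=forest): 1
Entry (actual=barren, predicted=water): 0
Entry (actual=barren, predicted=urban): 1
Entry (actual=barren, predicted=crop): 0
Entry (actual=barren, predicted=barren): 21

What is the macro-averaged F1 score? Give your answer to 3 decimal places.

0.696

Per-class F1 score (2·TP/(2·TP+FP+FN)):
  forest: TP=16, FP=2+3+2+1=8, FN=6+4+2+2=14 → 32/54 = 0.5926
  water: TP=17, FP=6+1+1+0=8, FN=2+1+1+1=5 → 34/47 = 0.7234
  urban: TP=15, FP=4+1+0+1=6, FN=3+1+2+2=8 → 30/44 = 0.6818
  crop: TP=8, FP=2+1+2+0=5, FN=2+1+0+1=4 → 16/25 = 0.6400
  barren: TP=21, FP=2+1+2+1=6, FN=1+0+1+0=2 → 42/50 = 0.8400
Macro-F1 score = mean = (0.5926 + 0.7234 + 0.6818 + 0.6400 + 0.8400) / 5 = 0.696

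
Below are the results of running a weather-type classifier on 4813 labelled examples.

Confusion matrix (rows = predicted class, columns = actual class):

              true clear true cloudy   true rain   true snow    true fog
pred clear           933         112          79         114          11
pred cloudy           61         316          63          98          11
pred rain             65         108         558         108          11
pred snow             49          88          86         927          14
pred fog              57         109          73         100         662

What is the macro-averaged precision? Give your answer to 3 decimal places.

0.687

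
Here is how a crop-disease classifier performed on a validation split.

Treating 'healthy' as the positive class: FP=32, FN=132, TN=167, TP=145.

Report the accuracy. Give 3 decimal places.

Accuracy = (TP+TN)/N = (145+167)/476 = 0.655

0.655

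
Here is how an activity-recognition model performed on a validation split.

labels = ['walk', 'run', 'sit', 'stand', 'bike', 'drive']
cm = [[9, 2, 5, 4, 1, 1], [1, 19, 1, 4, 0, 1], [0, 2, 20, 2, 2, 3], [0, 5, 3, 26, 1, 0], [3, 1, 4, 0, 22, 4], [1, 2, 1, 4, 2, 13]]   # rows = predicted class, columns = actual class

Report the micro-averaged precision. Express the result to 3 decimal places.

Micro-averaging pools counts across classes: ΣTP=109, ΣFP=60, ΣFN=60.
Micro-precision = TP/(TP+FP) on pooled counts = 0.645 (equals overall accuracy in single-label multiclass).

0.645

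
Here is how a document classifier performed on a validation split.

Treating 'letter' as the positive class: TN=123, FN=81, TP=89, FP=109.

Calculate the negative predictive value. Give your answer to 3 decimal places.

NPV = TN/(TN+FN) = 123/(123+81) = 0.603

0.603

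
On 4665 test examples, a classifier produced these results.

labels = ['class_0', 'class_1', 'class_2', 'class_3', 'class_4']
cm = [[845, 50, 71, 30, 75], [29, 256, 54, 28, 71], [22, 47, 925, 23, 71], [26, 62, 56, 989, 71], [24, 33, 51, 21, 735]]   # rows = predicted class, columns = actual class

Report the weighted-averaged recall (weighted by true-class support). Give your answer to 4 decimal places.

Per-class recall (TP/(TP+FN)):
  class_0: TP=845, FN=29+22+26+24=101 → 845/946 = 0.89323
  class_1: TP=256, FN=50+47+62+33=192 → 256/448 = 0.57143
  class_2: TP=925, FN=71+54+56+51=232 → 925/1157 = 0.79948
  class_3: TP=989, FN=30+28+23+21=102 → 989/1091 = 0.90651
  class_4: TP=735, FN=75+71+71+71=288 → 735/1023 = 0.71848
Weighted-recall = Σ (supportᵢ/N)·recallᵢ with N=4665: (946/4665)·0.89323 + (448/4665)·0.57143 + (1157/4665)·0.79948 + (1091/4665)·0.90651 + (1023/4665)·0.71848 = 0.8039

0.8039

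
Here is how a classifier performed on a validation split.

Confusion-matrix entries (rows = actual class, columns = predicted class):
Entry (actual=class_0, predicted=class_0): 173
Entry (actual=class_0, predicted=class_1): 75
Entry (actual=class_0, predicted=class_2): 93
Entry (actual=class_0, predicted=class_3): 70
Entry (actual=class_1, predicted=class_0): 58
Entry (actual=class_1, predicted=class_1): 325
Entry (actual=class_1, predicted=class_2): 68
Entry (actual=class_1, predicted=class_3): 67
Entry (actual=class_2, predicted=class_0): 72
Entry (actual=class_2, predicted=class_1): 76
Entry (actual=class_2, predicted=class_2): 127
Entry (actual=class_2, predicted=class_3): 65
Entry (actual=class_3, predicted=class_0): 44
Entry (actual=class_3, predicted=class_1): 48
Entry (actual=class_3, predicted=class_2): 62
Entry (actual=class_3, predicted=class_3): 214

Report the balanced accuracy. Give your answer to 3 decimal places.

Balanced accuracy = mean of per-class recall.
  class_0: recall = 173/411 = 0.4209
  class_1: recall = 325/518 = 0.6274
  class_2: recall = 127/340 = 0.3735
  class_3: recall = 214/368 = 0.5815
Mean = (0.4209 + 0.6274 + 0.3735 + 0.5815) / 4 = 0.501

0.501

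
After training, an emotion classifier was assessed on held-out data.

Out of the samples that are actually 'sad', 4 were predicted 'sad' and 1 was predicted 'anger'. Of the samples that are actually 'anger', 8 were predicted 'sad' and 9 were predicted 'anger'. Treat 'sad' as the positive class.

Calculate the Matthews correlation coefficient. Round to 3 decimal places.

MCC = (TP·TN − FP·FN) / √((TP+FP)(TP+FN)(TN+FP)(TN+FN))
Numerator = 4·9 − 8·1 = 28
Denominator = √(12·5·17·10) = √10200 = 100.9950
MCC = 28 / 100.9950 = 0.277

0.277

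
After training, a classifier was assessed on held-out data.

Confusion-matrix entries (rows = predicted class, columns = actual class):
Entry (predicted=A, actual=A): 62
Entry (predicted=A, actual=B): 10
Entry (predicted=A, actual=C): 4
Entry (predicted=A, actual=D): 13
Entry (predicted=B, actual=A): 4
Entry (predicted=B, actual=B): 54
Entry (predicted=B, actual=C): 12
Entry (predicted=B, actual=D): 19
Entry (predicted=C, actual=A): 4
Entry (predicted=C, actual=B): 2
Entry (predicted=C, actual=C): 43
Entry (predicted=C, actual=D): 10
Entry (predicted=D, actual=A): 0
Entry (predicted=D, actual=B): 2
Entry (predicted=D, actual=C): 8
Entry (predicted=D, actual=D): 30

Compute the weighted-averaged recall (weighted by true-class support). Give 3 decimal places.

Per-class recall (TP/(TP+FN)):
  A: TP=62, FN=4+4+0=8 → 62/70 = 0.8857
  B: TP=54, FN=10+2+2=14 → 54/68 = 0.7941
  C: TP=43, FN=4+12+8=24 → 43/67 = 0.6418
  D: TP=30, FN=13+19+10=42 → 30/72 = 0.4167
Weighted-recall = Σ (supportᵢ/N)·recallᵢ with N=277: (70/277)·0.8857 + (68/277)·0.7941 + (67/277)·0.6418 + (72/277)·0.4167 = 0.682

0.682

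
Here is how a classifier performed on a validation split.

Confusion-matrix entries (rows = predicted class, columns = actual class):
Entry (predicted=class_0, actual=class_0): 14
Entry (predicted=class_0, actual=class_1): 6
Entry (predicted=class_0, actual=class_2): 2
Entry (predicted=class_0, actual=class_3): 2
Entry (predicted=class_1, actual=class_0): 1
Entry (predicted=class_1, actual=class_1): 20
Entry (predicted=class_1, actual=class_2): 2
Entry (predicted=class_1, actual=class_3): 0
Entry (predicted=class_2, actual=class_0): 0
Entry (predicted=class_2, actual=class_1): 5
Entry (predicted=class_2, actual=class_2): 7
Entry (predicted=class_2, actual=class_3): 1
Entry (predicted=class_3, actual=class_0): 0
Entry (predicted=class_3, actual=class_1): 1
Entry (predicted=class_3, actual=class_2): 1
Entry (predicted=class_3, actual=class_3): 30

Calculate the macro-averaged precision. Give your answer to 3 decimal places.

0.732

Per-class precision (TP/(TP+FP)):
  class_0: TP=14, FP=6+2+2=10 → 14/24 = 0.5833
  class_1: TP=20, FP=1+2+0=3 → 20/23 = 0.8696
  class_2: TP=7, FP=0+5+1=6 → 7/13 = 0.5385
  class_3: TP=30, FP=0+1+1=2 → 30/32 = 0.9375
Macro-precision = mean = (0.5833 + 0.8696 + 0.5385 + 0.9375) / 4 = 0.732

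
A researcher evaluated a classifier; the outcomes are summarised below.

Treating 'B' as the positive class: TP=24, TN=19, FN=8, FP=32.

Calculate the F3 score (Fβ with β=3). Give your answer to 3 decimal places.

0.698

Fβ = (1+β²)·TP / ((1+β²)·TP + β²·FN + FP), with β²=9
= 10·24 / (10·24 + 9·8 + 32) = 0.698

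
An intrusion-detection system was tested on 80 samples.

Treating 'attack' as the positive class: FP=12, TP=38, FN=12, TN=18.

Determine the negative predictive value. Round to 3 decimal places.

0.600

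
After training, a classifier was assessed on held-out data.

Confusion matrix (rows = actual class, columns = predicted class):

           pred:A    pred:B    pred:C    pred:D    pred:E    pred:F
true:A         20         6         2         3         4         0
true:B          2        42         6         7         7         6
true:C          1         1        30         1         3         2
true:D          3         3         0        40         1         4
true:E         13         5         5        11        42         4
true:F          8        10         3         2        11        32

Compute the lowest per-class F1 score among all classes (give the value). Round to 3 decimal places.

Per-class F1 score (2·TP/(2·TP+FP+FN)):
  A: TP=20, FP=2+1+3+13+8=27, FN=6+2+3+4+0=15 → 40/82 = 0.4878
  B: TP=42, FP=6+1+3+5+10=25, FN=2+6+7+7+6=28 → 84/137 = 0.6131
  C: TP=30, FP=2+6+0+5+3=16, FN=1+1+1+3+2=8 → 60/84 = 0.7143
  D: TP=40, FP=3+7+1+11+2=24, FN=3+3+0+1+4=11 → 80/115 = 0.6957
  E: TP=42, FP=4+7+3+1+11=26, FN=13+5+5+11+4=38 → 84/148 = 0.5676
  F: TP=32, FP=0+6+2+4+4=16, FN=8+10+3+2+11=34 → 64/114 = 0.5614
Lowest is class 'A' with F1 score = 0.488.

0.488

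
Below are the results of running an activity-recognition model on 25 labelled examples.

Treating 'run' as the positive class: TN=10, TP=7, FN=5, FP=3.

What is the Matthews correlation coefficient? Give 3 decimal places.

0.360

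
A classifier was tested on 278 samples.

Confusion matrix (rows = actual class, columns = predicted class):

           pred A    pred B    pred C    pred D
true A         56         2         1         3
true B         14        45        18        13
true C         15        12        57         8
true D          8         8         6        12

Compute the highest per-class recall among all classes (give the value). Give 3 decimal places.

0.903

Per-class recall (TP/(TP+FN)):
  A: TP=56, FN=2+1+3=6 → 56/62 = 0.9032
  B: TP=45, FN=14+18+13=45 → 45/90 = 0.5000
  C: TP=57, FN=15+12+8=35 → 57/92 = 0.6196
  D: TP=12, FN=8+8+6=22 → 12/34 = 0.3529
Highest is class 'A' with recall = 0.903.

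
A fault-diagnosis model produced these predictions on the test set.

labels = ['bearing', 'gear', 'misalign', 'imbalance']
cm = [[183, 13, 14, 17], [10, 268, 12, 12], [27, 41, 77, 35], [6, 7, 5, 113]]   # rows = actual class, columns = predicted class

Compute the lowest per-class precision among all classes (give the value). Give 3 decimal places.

0.638

Per-class precision (TP/(TP+FP)):
  bearing: TP=183, FP=10+27+6=43 → 183/226 = 0.8097
  gear: TP=268, FP=13+41+7=61 → 268/329 = 0.8146
  misalign: TP=77, FP=14+12+5=31 → 77/108 = 0.7130
  imbalance: TP=113, FP=17+12+35=64 → 113/177 = 0.6384
Lowest is class 'imbalance' with precision = 0.638.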